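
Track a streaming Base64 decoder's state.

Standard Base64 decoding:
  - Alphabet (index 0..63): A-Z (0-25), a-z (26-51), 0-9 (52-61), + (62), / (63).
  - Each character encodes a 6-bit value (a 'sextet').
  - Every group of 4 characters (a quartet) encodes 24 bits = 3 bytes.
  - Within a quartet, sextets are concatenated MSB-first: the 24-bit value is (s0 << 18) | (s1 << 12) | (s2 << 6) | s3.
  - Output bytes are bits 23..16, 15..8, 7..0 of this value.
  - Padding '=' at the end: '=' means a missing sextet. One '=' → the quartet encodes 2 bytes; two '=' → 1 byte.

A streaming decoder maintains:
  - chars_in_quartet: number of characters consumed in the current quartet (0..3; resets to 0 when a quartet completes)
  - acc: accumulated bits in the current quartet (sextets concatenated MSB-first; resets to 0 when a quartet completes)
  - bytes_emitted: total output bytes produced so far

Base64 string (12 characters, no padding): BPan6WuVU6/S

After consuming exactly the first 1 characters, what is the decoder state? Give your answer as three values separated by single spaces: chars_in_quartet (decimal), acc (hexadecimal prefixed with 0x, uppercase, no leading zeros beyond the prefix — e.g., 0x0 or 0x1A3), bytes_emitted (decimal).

Answer: 1 0x1 0

Derivation:
After char 0 ('B'=1): chars_in_quartet=1 acc=0x1 bytes_emitted=0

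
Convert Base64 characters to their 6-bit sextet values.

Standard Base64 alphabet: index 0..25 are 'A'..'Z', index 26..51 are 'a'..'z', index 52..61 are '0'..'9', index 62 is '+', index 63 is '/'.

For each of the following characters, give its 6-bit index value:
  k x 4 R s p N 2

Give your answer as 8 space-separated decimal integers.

'k': a..z range, 26 + ord('k') − ord('a') = 36
'x': a..z range, 26 + ord('x') − ord('a') = 49
'4': 0..9 range, 52 + ord('4') − ord('0') = 56
'R': A..Z range, ord('R') − ord('A') = 17
's': a..z range, 26 + ord('s') − ord('a') = 44
'p': a..z range, 26 + ord('p') − ord('a') = 41
'N': A..Z range, ord('N') − ord('A') = 13
'2': 0..9 range, 52 + ord('2') − ord('0') = 54

Answer: 36 49 56 17 44 41 13 54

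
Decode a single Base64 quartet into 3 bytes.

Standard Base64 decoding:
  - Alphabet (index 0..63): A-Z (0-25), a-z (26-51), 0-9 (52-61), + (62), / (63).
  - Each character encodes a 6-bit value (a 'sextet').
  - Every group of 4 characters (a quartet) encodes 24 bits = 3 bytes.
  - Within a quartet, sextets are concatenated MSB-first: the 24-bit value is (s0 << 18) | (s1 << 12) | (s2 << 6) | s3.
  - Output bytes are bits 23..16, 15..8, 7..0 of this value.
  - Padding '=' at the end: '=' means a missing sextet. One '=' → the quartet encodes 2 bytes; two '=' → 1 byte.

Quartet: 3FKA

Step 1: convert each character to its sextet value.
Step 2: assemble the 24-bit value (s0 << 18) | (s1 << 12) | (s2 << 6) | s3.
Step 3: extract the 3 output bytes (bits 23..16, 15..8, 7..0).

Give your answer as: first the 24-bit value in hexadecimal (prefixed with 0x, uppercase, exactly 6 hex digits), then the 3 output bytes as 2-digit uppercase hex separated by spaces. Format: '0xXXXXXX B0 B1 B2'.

Sextets: 3=55, F=5, K=10, A=0
24-bit: (55<<18) | (5<<12) | (10<<6) | 0
      = 0xDC0000 | 0x005000 | 0x000280 | 0x000000
      = 0xDC5280
Bytes: (v>>16)&0xFF=DC, (v>>8)&0xFF=52, v&0xFF=80

Answer: 0xDC5280 DC 52 80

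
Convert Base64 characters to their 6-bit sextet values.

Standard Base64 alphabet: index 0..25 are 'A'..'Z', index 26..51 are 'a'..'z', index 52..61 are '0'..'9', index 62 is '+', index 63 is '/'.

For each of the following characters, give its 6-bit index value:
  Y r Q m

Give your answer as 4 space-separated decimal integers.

Answer: 24 43 16 38

Derivation:
'Y': A..Z range, ord('Y') − ord('A') = 24
'r': a..z range, 26 + ord('r') − ord('a') = 43
'Q': A..Z range, ord('Q') − ord('A') = 16
'm': a..z range, 26 + ord('m') − ord('a') = 38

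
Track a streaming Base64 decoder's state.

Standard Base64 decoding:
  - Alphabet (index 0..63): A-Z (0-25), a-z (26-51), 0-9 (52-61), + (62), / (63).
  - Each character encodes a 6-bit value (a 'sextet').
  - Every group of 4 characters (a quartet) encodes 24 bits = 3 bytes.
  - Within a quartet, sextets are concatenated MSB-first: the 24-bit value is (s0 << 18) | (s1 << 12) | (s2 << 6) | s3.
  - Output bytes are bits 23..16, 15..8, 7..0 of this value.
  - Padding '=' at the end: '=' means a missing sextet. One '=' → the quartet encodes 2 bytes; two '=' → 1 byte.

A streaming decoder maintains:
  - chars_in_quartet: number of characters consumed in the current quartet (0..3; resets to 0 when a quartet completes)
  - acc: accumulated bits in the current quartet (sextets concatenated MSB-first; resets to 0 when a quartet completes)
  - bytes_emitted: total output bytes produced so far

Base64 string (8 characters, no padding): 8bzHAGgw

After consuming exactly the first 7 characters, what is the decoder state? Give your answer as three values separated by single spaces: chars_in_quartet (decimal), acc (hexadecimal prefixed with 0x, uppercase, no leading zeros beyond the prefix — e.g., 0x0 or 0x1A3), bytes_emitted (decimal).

Answer: 3 0x1A0 3

Derivation:
After char 0 ('8'=60): chars_in_quartet=1 acc=0x3C bytes_emitted=0
After char 1 ('b'=27): chars_in_quartet=2 acc=0xF1B bytes_emitted=0
After char 2 ('z'=51): chars_in_quartet=3 acc=0x3C6F3 bytes_emitted=0
After char 3 ('H'=7): chars_in_quartet=4 acc=0xF1BCC7 -> emit F1 BC C7, reset; bytes_emitted=3
After char 4 ('A'=0): chars_in_quartet=1 acc=0x0 bytes_emitted=3
After char 5 ('G'=6): chars_in_quartet=2 acc=0x6 bytes_emitted=3
After char 6 ('g'=32): chars_in_quartet=3 acc=0x1A0 bytes_emitted=3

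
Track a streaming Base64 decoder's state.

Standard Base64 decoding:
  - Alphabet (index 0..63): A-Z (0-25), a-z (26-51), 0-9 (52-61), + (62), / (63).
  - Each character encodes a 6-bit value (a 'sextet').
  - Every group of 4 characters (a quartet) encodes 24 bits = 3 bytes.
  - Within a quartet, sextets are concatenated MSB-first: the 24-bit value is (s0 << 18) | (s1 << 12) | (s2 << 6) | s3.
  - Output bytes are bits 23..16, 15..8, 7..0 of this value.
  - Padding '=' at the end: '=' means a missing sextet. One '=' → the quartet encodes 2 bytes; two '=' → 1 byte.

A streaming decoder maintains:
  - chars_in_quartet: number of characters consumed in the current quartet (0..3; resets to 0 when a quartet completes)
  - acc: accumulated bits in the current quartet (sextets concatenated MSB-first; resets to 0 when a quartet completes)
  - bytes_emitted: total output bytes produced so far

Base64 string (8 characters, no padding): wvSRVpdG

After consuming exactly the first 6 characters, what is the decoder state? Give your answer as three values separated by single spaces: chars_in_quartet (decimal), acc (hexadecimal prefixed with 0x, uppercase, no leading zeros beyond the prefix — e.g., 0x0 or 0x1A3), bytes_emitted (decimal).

Answer: 2 0x569 3

Derivation:
After char 0 ('w'=48): chars_in_quartet=1 acc=0x30 bytes_emitted=0
After char 1 ('v'=47): chars_in_quartet=2 acc=0xC2F bytes_emitted=0
After char 2 ('S'=18): chars_in_quartet=3 acc=0x30BD2 bytes_emitted=0
After char 3 ('R'=17): chars_in_quartet=4 acc=0xC2F491 -> emit C2 F4 91, reset; bytes_emitted=3
After char 4 ('V'=21): chars_in_quartet=1 acc=0x15 bytes_emitted=3
After char 5 ('p'=41): chars_in_quartet=2 acc=0x569 bytes_emitted=3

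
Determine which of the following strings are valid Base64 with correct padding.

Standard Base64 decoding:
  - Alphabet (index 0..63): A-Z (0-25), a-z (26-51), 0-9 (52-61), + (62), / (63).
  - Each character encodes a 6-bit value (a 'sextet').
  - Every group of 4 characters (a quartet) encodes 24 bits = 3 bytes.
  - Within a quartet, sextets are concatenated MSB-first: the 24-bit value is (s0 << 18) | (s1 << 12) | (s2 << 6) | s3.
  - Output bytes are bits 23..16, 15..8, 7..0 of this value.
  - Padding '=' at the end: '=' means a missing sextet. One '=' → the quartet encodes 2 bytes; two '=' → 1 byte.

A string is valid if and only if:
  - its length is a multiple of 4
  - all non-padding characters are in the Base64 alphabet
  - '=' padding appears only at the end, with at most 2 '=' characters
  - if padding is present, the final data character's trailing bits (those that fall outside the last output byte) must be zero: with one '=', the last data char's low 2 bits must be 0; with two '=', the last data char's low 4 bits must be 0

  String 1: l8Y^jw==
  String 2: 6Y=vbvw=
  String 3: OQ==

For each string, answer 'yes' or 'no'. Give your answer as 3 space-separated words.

String 1: 'l8Y^jw==' → invalid (bad char(s): ['^'])
String 2: '6Y=vbvw=' → invalid (bad char(s): ['=']; '=' in middle)
String 3: 'OQ==' → valid

Answer: no no yes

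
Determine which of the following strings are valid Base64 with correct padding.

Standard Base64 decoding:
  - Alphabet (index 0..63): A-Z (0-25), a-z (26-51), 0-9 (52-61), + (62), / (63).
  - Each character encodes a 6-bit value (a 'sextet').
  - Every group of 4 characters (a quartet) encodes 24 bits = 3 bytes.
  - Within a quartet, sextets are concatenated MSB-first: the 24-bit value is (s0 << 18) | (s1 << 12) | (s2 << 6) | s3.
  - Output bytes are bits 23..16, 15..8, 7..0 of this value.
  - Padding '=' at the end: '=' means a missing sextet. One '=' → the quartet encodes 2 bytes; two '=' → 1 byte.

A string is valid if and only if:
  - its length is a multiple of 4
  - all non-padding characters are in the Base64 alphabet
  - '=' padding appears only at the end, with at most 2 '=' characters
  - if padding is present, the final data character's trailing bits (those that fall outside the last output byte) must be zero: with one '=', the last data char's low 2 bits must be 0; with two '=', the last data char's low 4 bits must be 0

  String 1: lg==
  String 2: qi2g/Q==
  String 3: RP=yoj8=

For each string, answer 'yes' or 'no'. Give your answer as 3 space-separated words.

String 1: 'lg==' → valid
String 2: 'qi2g/Q==' → valid
String 3: 'RP=yoj8=' → invalid (bad char(s): ['=']; '=' in middle)

Answer: yes yes no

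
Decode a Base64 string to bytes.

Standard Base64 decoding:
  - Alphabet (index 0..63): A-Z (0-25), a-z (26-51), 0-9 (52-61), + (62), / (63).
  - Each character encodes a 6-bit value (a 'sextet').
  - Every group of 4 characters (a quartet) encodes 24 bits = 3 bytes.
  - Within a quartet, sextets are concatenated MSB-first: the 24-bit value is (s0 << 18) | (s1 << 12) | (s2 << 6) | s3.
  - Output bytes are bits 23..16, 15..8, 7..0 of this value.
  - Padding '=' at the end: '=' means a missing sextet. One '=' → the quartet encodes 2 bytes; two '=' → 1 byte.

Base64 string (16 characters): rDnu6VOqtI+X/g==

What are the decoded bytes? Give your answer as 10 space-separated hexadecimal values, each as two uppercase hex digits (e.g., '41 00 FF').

After char 0 ('r'=43): chars_in_quartet=1 acc=0x2B bytes_emitted=0
After char 1 ('D'=3): chars_in_quartet=2 acc=0xAC3 bytes_emitted=0
After char 2 ('n'=39): chars_in_quartet=3 acc=0x2B0E7 bytes_emitted=0
After char 3 ('u'=46): chars_in_quartet=4 acc=0xAC39EE -> emit AC 39 EE, reset; bytes_emitted=3
After char 4 ('6'=58): chars_in_quartet=1 acc=0x3A bytes_emitted=3
After char 5 ('V'=21): chars_in_quartet=2 acc=0xE95 bytes_emitted=3
After char 6 ('O'=14): chars_in_quartet=3 acc=0x3A54E bytes_emitted=3
After char 7 ('q'=42): chars_in_quartet=4 acc=0xE953AA -> emit E9 53 AA, reset; bytes_emitted=6
After char 8 ('t'=45): chars_in_quartet=1 acc=0x2D bytes_emitted=6
After char 9 ('I'=8): chars_in_quartet=2 acc=0xB48 bytes_emitted=6
After char 10 ('+'=62): chars_in_quartet=3 acc=0x2D23E bytes_emitted=6
After char 11 ('X'=23): chars_in_quartet=4 acc=0xB48F97 -> emit B4 8F 97, reset; bytes_emitted=9
After char 12 ('/'=63): chars_in_quartet=1 acc=0x3F bytes_emitted=9
After char 13 ('g'=32): chars_in_quartet=2 acc=0xFE0 bytes_emitted=9
Padding '==': partial quartet acc=0xFE0 -> emit FE; bytes_emitted=10

Answer: AC 39 EE E9 53 AA B4 8F 97 FE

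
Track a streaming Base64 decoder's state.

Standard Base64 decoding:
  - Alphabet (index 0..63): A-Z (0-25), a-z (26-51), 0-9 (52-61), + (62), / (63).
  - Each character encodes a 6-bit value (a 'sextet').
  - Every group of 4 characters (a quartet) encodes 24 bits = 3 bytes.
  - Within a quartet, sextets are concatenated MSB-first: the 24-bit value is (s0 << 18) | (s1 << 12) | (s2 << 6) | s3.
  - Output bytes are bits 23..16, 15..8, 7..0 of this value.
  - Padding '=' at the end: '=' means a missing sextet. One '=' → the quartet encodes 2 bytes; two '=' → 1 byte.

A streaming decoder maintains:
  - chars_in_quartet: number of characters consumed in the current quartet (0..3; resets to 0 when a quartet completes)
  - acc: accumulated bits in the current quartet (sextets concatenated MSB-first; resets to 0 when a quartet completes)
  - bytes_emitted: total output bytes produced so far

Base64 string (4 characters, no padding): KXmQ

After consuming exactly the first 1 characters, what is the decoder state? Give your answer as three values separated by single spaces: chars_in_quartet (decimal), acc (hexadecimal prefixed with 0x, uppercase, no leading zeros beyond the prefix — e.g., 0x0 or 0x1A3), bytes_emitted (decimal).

After char 0 ('K'=10): chars_in_quartet=1 acc=0xA bytes_emitted=0

Answer: 1 0xA 0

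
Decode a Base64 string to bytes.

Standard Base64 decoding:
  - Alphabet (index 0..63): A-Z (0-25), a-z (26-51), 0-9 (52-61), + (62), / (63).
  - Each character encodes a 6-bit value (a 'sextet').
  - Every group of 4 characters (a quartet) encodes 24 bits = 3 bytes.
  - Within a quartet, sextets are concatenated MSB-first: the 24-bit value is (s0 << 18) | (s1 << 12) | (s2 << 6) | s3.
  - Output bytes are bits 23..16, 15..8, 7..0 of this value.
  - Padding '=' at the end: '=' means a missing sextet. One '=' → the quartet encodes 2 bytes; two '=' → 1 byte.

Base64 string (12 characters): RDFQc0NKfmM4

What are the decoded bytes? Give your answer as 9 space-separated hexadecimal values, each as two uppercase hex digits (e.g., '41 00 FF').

Answer: 44 31 50 73 43 4A 7E 63 38

Derivation:
After char 0 ('R'=17): chars_in_quartet=1 acc=0x11 bytes_emitted=0
After char 1 ('D'=3): chars_in_quartet=2 acc=0x443 bytes_emitted=0
After char 2 ('F'=5): chars_in_quartet=3 acc=0x110C5 bytes_emitted=0
After char 3 ('Q'=16): chars_in_quartet=4 acc=0x443150 -> emit 44 31 50, reset; bytes_emitted=3
After char 4 ('c'=28): chars_in_quartet=1 acc=0x1C bytes_emitted=3
After char 5 ('0'=52): chars_in_quartet=2 acc=0x734 bytes_emitted=3
After char 6 ('N'=13): chars_in_quartet=3 acc=0x1CD0D bytes_emitted=3
After char 7 ('K'=10): chars_in_quartet=4 acc=0x73434A -> emit 73 43 4A, reset; bytes_emitted=6
After char 8 ('f'=31): chars_in_quartet=1 acc=0x1F bytes_emitted=6
After char 9 ('m'=38): chars_in_quartet=2 acc=0x7E6 bytes_emitted=6
After char 10 ('M'=12): chars_in_quartet=3 acc=0x1F98C bytes_emitted=6
After char 11 ('4'=56): chars_in_quartet=4 acc=0x7E6338 -> emit 7E 63 38, reset; bytes_emitted=9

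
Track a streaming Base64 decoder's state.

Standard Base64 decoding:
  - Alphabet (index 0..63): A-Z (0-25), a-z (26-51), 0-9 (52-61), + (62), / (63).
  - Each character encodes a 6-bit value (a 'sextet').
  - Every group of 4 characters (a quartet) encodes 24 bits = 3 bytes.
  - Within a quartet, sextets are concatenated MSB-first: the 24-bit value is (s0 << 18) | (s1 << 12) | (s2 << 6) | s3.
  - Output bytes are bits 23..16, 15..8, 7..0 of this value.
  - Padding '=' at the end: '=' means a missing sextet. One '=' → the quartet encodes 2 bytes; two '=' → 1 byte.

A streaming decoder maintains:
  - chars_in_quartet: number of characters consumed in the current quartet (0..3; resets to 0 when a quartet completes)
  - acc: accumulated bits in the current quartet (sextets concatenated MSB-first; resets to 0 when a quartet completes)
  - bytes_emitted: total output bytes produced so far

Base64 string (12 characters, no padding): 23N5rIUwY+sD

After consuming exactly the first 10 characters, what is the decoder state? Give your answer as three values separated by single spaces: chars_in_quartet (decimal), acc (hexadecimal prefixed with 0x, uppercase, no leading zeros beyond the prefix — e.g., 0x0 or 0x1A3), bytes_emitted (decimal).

After char 0 ('2'=54): chars_in_quartet=1 acc=0x36 bytes_emitted=0
After char 1 ('3'=55): chars_in_quartet=2 acc=0xDB7 bytes_emitted=0
After char 2 ('N'=13): chars_in_quartet=3 acc=0x36DCD bytes_emitted=0
After char 3 ('5'=57): chars_in_quartet=4 acc=0xDB7379 -> emit DB 73 79, reset; bytes_emitted=3
After char 4 ('r'=43): chars_in_quartet=1 acc=0x2B bytes_emitted=3
After char 5 ('I'=8): chars_in_quartet=2 acc=0xAC8 bytes_emitted=3
After char 6 ('U'=20): chars_in_quartet=3 acc=0x2B214 bytes_emitted=3
After char 7 ('w'=48): chars_in_quartet=4 acc=0xAC8530 -> emit AC 85 30, reset; bytes_emitted=6
After char 8 ('Y'=24): chars_in_quartet=1 acc=0x18 bytes_emitted=6
After char 9 ('+'=62): chars_in_quartet=2 acc=0x63E bytes_emitted=6

Answer: 2 0x63E 6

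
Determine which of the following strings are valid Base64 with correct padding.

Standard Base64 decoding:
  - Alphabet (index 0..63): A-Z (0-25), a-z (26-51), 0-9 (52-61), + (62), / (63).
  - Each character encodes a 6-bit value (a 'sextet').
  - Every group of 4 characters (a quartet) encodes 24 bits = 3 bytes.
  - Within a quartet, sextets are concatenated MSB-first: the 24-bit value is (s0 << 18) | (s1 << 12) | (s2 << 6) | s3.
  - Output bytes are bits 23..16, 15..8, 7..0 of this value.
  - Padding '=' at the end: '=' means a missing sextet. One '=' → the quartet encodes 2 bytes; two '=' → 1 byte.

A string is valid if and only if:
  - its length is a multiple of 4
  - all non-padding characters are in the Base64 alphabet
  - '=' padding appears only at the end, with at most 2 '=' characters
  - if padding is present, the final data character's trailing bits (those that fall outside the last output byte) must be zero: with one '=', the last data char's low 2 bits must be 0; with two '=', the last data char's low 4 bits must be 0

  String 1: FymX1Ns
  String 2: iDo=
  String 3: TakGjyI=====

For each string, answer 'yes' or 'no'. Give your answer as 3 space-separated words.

String 1: 'FymX1Ns' → invalid (len=7 not mult of 4)
String 2: 'iDo=' → valid
String 3: 'TakGjyI=====' → invalid (5 pad chars (max 2))

Answer: no yes no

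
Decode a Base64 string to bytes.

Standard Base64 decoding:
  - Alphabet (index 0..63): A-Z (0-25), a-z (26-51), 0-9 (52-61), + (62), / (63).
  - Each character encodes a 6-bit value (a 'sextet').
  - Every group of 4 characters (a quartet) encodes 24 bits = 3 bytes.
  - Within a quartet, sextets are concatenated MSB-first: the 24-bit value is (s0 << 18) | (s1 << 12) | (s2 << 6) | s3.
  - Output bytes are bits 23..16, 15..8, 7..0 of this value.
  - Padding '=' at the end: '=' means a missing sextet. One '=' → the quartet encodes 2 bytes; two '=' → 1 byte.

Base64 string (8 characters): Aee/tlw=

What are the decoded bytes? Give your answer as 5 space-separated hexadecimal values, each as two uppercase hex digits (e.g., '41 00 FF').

After char 0 ('A'=0): chars_in_quartet=1 acc=0x0 bytes_emitted=0
After char 1 ('e'=30): chars_in_quartet=2 acc=0x1E bytes_emitted=0
After char 2 ('e'=30): chars_in_quartet=3 acc=0x79E bytes_emitted=0
After char 3 ('/'=63): chars_in_quartet=4 acc=0x1E7BF -> emit 01 E7 BF, reset; bytes_emitted=3
After char 4 ('t'=45): chars_in_quartet=1 acc=0x2D bytes_emitted=3
After char 5 ('l'=37): chars_in_quartet=2 acc=0xB65 bytes_emitted=3
After char 6 ('w'=48): chars_in_quartet=3 acc=0x2D970 bytes_emitted=3
Padding '=': partial quartet acc=0x2D970 -> emit B6 5C; bytes_emitted=5

Answer: 01 E7 BF B6 5C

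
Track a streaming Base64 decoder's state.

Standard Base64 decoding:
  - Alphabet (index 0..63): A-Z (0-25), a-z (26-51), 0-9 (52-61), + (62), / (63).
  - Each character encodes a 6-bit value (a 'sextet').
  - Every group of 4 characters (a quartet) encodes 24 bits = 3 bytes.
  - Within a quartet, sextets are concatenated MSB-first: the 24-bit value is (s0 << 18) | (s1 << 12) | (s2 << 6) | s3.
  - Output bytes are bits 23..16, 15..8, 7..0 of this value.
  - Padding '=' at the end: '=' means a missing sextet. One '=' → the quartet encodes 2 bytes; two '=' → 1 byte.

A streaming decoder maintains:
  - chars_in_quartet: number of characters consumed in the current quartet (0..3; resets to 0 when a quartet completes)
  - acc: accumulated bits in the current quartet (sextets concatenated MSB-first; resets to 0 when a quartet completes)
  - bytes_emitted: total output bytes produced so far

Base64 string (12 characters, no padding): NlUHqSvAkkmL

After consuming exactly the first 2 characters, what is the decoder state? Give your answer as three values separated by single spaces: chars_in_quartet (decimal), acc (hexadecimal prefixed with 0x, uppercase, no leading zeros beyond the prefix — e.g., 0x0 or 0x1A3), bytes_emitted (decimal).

After char 0 ('N'=13): chars_in_quartet=1 acc=0xD bytes_emitted=0
After char 1 ('l'=37): chars_in_quartet=2 acc=0x365 bytes_emitted=0

Answer: 2 0x365 0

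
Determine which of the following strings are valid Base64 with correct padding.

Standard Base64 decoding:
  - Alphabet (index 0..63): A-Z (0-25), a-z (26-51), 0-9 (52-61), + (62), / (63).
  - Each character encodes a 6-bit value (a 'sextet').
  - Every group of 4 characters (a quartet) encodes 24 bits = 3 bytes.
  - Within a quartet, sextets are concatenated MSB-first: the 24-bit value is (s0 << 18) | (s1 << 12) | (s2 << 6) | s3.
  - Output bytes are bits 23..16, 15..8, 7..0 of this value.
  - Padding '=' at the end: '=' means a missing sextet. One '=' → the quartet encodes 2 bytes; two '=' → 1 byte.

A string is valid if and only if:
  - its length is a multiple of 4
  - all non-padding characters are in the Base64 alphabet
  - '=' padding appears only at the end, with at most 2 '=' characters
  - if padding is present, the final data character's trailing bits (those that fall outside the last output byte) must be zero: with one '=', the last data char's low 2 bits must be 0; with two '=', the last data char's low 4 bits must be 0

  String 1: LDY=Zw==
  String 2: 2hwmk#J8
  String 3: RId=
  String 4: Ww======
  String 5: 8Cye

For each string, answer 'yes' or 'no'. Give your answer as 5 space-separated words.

Answer: no no no no yes

Derivation:
String 1: 'LDY=Zw==' → invalid (bad char(s): ['=']; '=' in middle)
String 2: '2hwmk#J8' → invalid (bad char(s): ['#'])
String 3: 'RId=' → invalid (bad trailing bits)
String 4: 'Ww======' → invalid (6 pad chars (max 2))
String 5: '8Cye' → valid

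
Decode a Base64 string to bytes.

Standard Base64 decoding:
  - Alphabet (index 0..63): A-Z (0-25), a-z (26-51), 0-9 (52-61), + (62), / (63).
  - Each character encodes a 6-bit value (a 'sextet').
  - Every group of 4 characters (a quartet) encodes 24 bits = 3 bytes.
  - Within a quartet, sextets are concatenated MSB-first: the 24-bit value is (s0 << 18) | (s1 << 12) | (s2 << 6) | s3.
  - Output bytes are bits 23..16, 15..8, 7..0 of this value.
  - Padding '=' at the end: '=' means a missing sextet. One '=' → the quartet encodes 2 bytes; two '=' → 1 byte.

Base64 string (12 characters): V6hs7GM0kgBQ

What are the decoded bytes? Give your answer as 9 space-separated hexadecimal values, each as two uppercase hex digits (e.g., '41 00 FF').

After char 0 ('V'=21): chars_in_quartet=1 acc=0x15 bytes_emitted=0
After char 1 ('6'=58): chars_in_quartet=2 acc=0x57A bytes_emitted=0
After char 2 ('h'=33): chars_in_quartet=3 acc=0x15EA1 bytes_emitted=0
After char 3 ('s'=44): chars_in_quartet=4 acc=0x57A86C -> emit 57 A8 6C, reset; bytes_emitted=3
After char 4 ('7'=59): chars_in_quartet=1 acc=0x3B bytes_emitted=3
After char 5 ('G'=6): chars_in_quartet=2 acc=0xEC6 bytes_emitted=3
After char 6 ('M'=12): chars_in_quartet=3 acc=0x3B18C bytes_emitted=3
After char 7 ('0'=52): chars_in_quartet=4 acc=0xEC6334 -> emit EC 63 34, reset; bytes_emitted=6
After char 8 ('k'=36): chars_in_quartet=1 acc=0x24 bytes_emitted=6
After char 9 ('g'=32): chars_in_quartet=2 acc=0x920 bytes_emitted=6
After char 10 ('B'=1): chars_in_quartet=3 acc=0x24801 bytes_emitted=6
After char 11 ('Q'=16): chars_in_quartet=4 acc=0x920050 -> emit 92 00 50, reset; bytes_emitted=9

Answer: 57 A8 6C EC 63 34 92 00 50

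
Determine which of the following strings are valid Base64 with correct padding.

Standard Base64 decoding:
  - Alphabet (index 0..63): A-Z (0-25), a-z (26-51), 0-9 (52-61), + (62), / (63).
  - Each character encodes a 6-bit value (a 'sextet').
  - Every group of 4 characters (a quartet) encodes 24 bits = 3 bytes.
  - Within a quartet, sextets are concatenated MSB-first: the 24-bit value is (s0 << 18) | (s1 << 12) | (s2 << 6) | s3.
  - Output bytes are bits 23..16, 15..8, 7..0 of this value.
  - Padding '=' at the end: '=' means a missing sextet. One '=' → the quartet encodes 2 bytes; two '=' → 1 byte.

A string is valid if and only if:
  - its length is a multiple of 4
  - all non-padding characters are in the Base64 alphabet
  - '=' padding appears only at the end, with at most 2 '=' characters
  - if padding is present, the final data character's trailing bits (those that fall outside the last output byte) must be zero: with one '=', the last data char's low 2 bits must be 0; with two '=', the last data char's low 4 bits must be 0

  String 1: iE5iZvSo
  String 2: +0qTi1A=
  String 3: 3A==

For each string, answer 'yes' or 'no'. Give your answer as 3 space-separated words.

Answer: yes yes yes

Derivation:
String 1: 'iE5iZvSo' → valid
String 2: '+0qTi1A=' → valid
String 3: '3A==' → valid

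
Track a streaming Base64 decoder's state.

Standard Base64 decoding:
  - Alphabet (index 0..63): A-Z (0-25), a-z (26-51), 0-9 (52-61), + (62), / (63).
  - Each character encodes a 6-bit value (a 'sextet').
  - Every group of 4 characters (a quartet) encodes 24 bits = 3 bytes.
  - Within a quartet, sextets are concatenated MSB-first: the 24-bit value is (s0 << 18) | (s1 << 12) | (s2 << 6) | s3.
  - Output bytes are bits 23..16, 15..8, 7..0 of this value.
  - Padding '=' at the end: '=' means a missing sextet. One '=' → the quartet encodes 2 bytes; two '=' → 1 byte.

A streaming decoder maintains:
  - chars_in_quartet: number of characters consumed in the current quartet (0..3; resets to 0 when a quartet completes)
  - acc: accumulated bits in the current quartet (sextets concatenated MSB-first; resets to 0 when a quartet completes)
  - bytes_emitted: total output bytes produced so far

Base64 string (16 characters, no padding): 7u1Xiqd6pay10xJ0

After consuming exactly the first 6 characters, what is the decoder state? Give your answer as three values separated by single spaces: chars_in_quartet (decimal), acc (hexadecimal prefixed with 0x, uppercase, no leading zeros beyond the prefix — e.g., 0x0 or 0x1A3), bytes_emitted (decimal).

Answer: 2 0x8AA 3

Derivation:
After char 0 ('7'=59): chars_in_quartet=1 acc=0x3B bytes_emitted=0
After char 1 ('u'=46): chars_in_quartet=2 acc=0xEEE bytes_emitted=0
After char 2 ('1'=53): chars_in_quartet=3 acc=0x3BBB5 bytes_emitted=0
After char 3 ('X'=23): chars_in_quartet=4 acc=0xEEED57 -> emit EE ED 57, reset; bytes_emitted=3
After char 4 ('i'=34): chars_in_quartet=1 acc=0x22 bytes_emitted=3
After char 5 ('q'=42): chars_in_quartet=2 acc=0x8AA bytes_emitted=3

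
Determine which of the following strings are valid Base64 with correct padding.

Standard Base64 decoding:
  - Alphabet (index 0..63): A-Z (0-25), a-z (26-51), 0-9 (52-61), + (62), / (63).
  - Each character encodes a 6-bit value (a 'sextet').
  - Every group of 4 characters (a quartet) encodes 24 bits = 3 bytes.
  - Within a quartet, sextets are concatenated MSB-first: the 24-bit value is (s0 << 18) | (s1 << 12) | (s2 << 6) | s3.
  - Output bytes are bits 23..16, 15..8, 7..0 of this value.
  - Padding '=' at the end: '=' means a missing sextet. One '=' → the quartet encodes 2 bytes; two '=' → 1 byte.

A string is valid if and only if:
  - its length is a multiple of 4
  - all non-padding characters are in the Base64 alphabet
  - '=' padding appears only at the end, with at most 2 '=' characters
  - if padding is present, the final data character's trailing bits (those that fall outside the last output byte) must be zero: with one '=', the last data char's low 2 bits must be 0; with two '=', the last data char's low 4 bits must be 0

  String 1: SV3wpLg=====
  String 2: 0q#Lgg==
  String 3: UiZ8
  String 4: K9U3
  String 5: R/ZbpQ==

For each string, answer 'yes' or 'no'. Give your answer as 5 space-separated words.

Answer: no no yes yes yes

Derivation:
String 1: 'SV3wpLg=====' → invalid (5 pad chars (max 2))
String 2: '0q#Lgg==' → invalid (bad char(s): ['#'])
String 3: 'UiZ8' → valid
String 4: 'K9U3' → valid
String 5: 'R/ZbpQ==' → valid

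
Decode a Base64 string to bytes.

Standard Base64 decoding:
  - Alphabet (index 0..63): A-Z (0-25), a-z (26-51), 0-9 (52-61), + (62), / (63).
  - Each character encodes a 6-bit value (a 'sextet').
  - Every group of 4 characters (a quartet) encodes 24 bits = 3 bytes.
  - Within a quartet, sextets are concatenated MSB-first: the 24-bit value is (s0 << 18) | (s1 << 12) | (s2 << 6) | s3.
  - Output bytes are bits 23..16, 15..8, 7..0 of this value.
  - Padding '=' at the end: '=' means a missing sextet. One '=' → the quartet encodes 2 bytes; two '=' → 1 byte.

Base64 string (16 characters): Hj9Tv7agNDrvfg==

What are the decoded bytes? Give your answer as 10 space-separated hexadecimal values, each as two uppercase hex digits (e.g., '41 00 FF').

After char 0 ('H'=7): chars_in_quartet=1 acc=0x7 bytes_emitted=0
After char 1 ('j'=35): chars_in_quartet=2 acc=0x1E3 bytes_emitted=0
After char 2 ('9'=61): chars_in_quartet=3 acc=0x78FD bytes_emitted=0
After char 3 ('T'=19): chars_in_quartet=4 acc=0x1E3F53 -> emit 1E 3F 53, reset; bytes_emitted=3
After char 4 ('v'=47): chars_in_quartet=1 acc=0x2F bytes_emitted=3
After char 5 ('7'=59): chars_in_quartet=2 acc=0xBFB bytes_emitted=3
After char 6 ('a'=26): chars_in_quartet=3 acc=0x2FEDA bytes_emitted=3
After char 7 ('g'=32): chars_in_quartet=4 acc=0xBFB6A0 -> emit BF B6 A0, reset; bytes_emitted=6
After char 8 ('N'=13): chars_in_quartet=1 acc=0xD bytes_emitted=6
After char 9 ('D'=3): chars_in_quartet=2 acc=0x343 bytes_emitted=6
After char 10 ('r'=43): chars_in_quartet=3 acc=0xD0EB bytes_emitted=6
After char 11 ('v'=47): chars_in_quartet=4 acc=0x343AEF -> emit 34 3A EF, reset; bytes_emitted=9
After char 12 ('f'=31): chars_in_quartet=1 acc=0x1F bytes_emitted=9
After char 13 ('g'=32): chars_in_quartet=2 acc=0x7E0 bytes_emitted=9
Padding '==': partial quartet acc=0x7E0 -> emit 7E; bytes_emitted=10

Answer: 1E 3F 53 BF B6 A0 34 3A EF 7E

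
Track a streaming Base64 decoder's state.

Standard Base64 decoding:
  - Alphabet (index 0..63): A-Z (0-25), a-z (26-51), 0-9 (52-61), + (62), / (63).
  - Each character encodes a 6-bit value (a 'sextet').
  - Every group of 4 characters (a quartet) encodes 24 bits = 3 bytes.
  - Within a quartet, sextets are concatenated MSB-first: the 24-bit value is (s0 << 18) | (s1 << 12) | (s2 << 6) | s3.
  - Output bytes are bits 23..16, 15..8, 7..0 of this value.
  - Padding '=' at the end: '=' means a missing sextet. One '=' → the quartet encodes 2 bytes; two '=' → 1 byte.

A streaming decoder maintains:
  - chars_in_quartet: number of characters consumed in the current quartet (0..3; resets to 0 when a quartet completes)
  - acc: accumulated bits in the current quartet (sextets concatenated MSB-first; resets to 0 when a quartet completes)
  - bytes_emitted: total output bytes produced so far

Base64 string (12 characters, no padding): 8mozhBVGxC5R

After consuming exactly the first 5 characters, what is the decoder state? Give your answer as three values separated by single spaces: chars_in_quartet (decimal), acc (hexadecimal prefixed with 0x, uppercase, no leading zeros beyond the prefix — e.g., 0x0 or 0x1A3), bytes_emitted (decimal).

Answer: 1 0x21 3

Derivation:
After char 0 ('8'=60): chars_in_quartet=1 acc=0x3C bytes_emitted=0
After char 1 ('m'=38): chars_in_quartet=2 acc=0xF26 bytes_emitted=0
After char 2 ('o'=40): chars_in_quartet=3 acc=0x3C9A8 bytes_emitted=0
After char 3 ('z'=51): chars_in_quartet=4 acc=0xF26A33 -> emit F2 6A 33, reset; bytes_emitted=3
After char 4 ('h'=33): chars_in_quartet=1 acc=0x21 bytes_emitted=3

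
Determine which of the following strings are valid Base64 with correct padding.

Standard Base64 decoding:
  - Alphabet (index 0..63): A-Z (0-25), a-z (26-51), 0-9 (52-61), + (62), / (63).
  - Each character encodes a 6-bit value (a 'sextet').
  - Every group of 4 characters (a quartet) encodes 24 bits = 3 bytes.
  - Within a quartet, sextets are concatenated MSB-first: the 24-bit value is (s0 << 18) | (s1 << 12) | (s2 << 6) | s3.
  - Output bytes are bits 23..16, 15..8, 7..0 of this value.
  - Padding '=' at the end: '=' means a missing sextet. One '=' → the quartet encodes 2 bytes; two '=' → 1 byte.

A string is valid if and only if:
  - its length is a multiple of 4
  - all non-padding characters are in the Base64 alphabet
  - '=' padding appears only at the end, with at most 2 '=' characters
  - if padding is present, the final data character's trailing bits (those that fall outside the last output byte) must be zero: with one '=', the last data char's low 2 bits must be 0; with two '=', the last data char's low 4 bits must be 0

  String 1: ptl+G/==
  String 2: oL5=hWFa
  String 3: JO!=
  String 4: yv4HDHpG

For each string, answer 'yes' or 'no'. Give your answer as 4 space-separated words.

Answer: no no no yes

Derivation:
String 1: 'ptl+G/==' → invalid (bad trailing bits)
String 2: 'oL5=hWFa' → invalid (bad char(s): ['=']; '=' in middle)
String 3: 'JO!=' → invalid (bad char(s): ['!'])
String 4: 'yv4HDHpG' → valid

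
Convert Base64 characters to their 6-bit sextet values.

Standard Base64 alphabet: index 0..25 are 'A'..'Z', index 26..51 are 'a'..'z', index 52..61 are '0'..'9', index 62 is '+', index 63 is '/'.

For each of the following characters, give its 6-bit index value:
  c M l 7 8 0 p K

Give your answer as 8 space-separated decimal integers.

Answer: 28 12 37 59 60 52 41 10

Derivation:
'c': a..z range, 26 + ord('c') − ord('a') = 28
'M': A..Z range, ord('M') − ord('A') = 12
'l': a..z range, 26 + ord('l') − ord('a') = 37
'7': 0..9 range, 52 + ord('7') − ord('0') = 59
'8': 0..9 range, 52 + ord('8') − ord('0') = 60
'0': 0..9 range, 52 + ord('0') − ord('0') = 52
'p': a..z range, 26 + ord('p') − ord('a') = 41
'K': A..Z range, ord('K') − ord('A') = 10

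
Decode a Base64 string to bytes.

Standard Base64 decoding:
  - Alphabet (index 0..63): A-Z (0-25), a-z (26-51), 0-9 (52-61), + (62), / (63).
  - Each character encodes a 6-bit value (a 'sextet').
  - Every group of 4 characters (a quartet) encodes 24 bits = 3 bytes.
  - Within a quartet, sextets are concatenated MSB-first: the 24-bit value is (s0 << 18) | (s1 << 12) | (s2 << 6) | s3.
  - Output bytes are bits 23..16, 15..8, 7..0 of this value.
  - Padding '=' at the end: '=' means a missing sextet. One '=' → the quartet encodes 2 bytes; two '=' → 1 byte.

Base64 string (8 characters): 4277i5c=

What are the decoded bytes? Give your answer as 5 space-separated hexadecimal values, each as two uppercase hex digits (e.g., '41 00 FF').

After char 0 ('4'=56): chars_in_quartet=1 acc=0x38 bytes_emitted=0
After char 1 ('2'=54): chars_in_quartet=2 acc=0xE36 bytes_emitted=0
After char 2 ('7'=59): chars_in_quartet=3 acc=0x38DBB bytes_emitted=0
After char 3 ('7'=59): chars_in_quartet=4 acc=0xE36EFB -> emit E3 6E FB, reset; bytes_emitted=3
After char 4 ('i'=34): chars_in_quartet=1 acc=0x22 bytes_emitted=3
After char 5 ('5'=57): chars_in_quartet=2 acc=0x8B9 bytes_emitted=3
After char 6 ('c'=28): chars_in_quartet=3 acc=0x22E5C bytes_emitted=3
Padding '=': partial quartet acc=0x22E5C -> emit 8B 97; bytes_emitted=5

Answer: E3 6E FB 8B 97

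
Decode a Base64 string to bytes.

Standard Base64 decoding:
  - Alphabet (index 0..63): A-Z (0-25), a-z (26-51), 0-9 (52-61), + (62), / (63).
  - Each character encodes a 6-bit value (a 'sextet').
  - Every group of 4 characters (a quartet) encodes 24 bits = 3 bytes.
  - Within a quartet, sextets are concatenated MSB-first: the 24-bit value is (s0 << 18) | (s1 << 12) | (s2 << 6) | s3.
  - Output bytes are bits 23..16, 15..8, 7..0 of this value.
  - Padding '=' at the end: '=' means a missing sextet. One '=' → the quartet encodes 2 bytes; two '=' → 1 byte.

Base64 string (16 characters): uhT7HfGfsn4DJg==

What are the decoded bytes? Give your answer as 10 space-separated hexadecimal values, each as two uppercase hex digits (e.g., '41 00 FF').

After char 0 ('u'=46): chars_in_quartet=1 acc=0x2E bytes_emitted=0
After char 1 ('h'=33): chars_in_quartet=2 acc=0xBA1 bytes_emitted=0
After char 2 ('T'=19): chars_in_quartet=3 acc=0x2E853 bytes_emitted=0
After char 3 ('7'=59): chars_in_quartet=4 acc=0xBA14FB -> emit BA 14 FB, reset; bytes_emitted=3
After char 4 ('H'=7): chars_in_quartet=1 acc=0x7 bytes_emitted=3
After char 5 ('f'=31): chars_in_quartet=2 acc=0x1DF bytes_emitted=3
After char 6 ('G'=6): chars_in_quartet=3 acc=0x77C6 bytes_emitted=3
After char 7 ('f'=31): chars_in_quartet=4 acc=0x1DF19F -> emit 1D F1 9F, reset; bytes_emitted=6
After char 8 ('s'=44): chars_in_quartet=1 acc=0x2C bytes_emitted=6
After char 9 ('n'=39): chars_in_quartet=2 acc=0xB27 bytes_emitted=6
After char 10 ('4'=56): chars_in_quartet=3 acc=0x2C9F8 bytes_emitted=6
After char 11 ('D'=3): chars_in_quartet=4 acc=0xB27E03 -> emit B2 7E 03, reset; bytes_emitted=9
After char 12 ('J'=9): chars_in_quartet=1 acc=0x9 bytes_emitted=9
After char 13 ('g'=32): chars_in_quartet=2 acc=0x260 bytes_emitted=9
Padding '==': partial quartet acc=0x260 -> emit 26; bytes_emitted=10

Answer: BA 14 FB 1D F1 9F B2 7E 03 26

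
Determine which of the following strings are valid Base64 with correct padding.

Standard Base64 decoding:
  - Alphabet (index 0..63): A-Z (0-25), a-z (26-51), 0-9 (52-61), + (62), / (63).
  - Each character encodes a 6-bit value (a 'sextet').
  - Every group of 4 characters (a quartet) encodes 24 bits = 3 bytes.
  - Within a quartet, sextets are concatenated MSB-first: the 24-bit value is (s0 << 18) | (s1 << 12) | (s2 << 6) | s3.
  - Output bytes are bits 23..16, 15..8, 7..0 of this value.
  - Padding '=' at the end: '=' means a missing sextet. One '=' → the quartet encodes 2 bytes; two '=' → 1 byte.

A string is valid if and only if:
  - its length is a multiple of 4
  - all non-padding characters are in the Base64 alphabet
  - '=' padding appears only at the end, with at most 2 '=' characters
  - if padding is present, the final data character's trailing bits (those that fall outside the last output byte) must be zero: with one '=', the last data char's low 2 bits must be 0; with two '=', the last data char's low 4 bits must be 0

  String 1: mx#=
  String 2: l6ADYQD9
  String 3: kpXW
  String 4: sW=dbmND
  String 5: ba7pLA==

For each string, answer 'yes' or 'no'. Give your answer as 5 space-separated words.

Answer: no yes yes no yes

Derivation:
String 1: 'mx#=' → invalid (bad char(s): ['#'])
String 2: 'l6ADYQD9' → valid
String 3: 'kpXW' → valid
String 4: 'sW=dbmND' → invalid (bad char(s): ['=']; '=' in middle)
String 5: 'ba7pLA==' → valid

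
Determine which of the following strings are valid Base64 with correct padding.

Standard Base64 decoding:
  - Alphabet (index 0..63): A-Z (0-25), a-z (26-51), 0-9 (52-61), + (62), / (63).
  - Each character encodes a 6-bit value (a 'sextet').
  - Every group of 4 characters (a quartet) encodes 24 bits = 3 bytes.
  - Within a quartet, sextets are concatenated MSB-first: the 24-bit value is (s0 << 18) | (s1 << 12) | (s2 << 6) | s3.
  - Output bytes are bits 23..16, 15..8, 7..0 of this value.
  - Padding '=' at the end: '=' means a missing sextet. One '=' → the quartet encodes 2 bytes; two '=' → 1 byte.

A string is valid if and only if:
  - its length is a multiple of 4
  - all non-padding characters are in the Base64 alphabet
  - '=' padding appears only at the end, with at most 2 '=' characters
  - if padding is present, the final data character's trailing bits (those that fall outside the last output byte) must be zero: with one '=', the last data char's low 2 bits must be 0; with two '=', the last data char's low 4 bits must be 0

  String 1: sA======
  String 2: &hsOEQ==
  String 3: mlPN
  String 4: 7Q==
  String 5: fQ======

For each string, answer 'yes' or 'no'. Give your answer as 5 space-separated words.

Answer: no no yes yes no

Derivation:
String 1: 'sA======' → invalid (6 pad chars (max 2))
String 2: '&hsOEQ==' → invalid (bad char(s): ['&'])
String 3: 'mlPN' → valid
String 4: '7Q==' → valid
String 5: 'fQ======' → invalid (6 pad chars (max 2))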